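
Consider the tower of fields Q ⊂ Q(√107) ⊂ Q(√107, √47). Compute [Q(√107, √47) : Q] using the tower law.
[Q(√107, √47) : Q] = 4

[Q(√107):Q] = 2 (min poly x^2 - 107, irreducible since 107 is squarefree > 1). For the top step, suppose √47 ∈ Q(√107), say √47 = c + d√107 with c, d ∈ Q. Squaring: 47 = c^2 + 107d^2 + 2cd√107. Since √107 ∉ Q this forces 2cd = 0. If d = 0 then √47 = c ∈ Q, contradicting 47 squarefree > 1. If c = 0 then 47 = 107d^2, so 107·47 = (107d)^2 is a perfect square in Q — but 107·47 = 5029 is not a perfect square (since 107 and 47 are distinct squarefree integers). Contradiction. Hence √47 ∉ Q(√107), so x^2 - 47 stays irreducible over Q(√107) and [Q(√107, √47) : Q(√107)] = 2. By the tower law, [Q(√107, √47) : Q] = 2 · 2 = 4.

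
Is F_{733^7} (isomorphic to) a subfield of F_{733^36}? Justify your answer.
No: F_{733^7} is not a subfield of F_{733^36}

F_{p^m} embeds in F_{p^n} iff m | n. Here 7 ∤ 36 (since 36 = 5·7 + 1 with remainder 1 ≠ 0), so F_{733^7} is not a subfield of F_{733^36}. Equivalently: if it were, the tower law would give 7 = [F_{733^7}:F_733] dividing [F_{733^36}:F_733] = 36, contradiction.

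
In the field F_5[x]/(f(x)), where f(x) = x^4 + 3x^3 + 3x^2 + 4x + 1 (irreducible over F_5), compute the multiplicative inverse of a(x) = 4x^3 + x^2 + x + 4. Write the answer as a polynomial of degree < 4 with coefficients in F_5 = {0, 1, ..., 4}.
a(x)^(-1) ≡ 3x^2 + 2x + 4 (mod f(x))

Since f is irreducible over F_5, F_5[x]/(f) is a field and a(x) ≠ 0 has an inverse. Apply the extended Euclidean algorithm to f(x) and a(x) in F_5[x]: f(x) = (4x + 1)·a(x) + (3x^2 + 2x + 2);  a(x) = (3x)·(3x^2 + 2x + 2) + (4). The last nonzero remainder is the constant 4 = gcd(f, a) in F_5. Back-substituting through the division chain expresses 4 = s(x)·a(x) + t(x)·f(x) with s(x) ≡ 2x^2 + 3x + 1 (mod f), so (2x^2 + 3x + 1)·a(x) ≡ 4 (mod f). Multiplying by 4^(-1) ≡ 4 in F_5 gives a(x)^(-1) ≡ 4·(2x^2 + 3x + 1) ≡ 3x^2 + 2x + 4 (mod f). Check: (4x^3 + x^2 + x + 4)·(3x^2 + 2x + 4) = 2x^5 + x^4 + x^3 + 3x^2 + 2x + 1 ≡ 1 (mod x^4 + 3x^3 + 3x^2 + 4x + 1).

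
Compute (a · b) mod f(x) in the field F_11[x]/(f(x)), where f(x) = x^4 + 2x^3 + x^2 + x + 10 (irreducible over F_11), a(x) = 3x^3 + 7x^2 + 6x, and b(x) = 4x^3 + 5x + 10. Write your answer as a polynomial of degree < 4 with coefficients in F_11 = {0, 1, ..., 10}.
a · b ≡ x^2 + x + 8 (mod f(x))

Multiply in F_11[x]: a(x)·b(x) = (3x^3 + 7x^2 + 6x)·(4x^3 + 5x + 10) = x^6 + 6x^5 + 6x^4 + 10x^3 + x^2 + 5x. This has degree ≥ 4, so divide by f(x) over F_11: x^6 + 6x^5 + 6x^4 + 10x^3 + x^2 + 5x = (x^2 + 4x + 8)·(x^4 + 2x^3 + x^2 + x + 10) + (x^2 + x + 8). Hence a·b ≡ x^2 + x + 8 (mod f). (F_11[x]/(f) is a field with 11^4 = 14641 elements since f is irreducible of degree 4.)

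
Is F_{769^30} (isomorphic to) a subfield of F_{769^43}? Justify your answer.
No: F_{769^30} is not a subfield of F_{769^43}

F_{p^m} embeds in F_{p^n} iff m | n. Here 30 ∤ 43 (since 43 = 1·30 + 13 with remainder 13 ≠ 0), so F_{769^30} is not a subfield of F_{769^43}. Equivalently: if it were, the tower law would give 30 = [F_{769^30}:F_769] dividing [F_{769^43}:F_769] = 43, contradiction.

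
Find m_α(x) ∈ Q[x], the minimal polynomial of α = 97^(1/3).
m_α(x) = x^3 - 97

α satisfies α^3 = 97, so x^3 - 97 annihilates α. By the rational root test, a rational root p/q (in lowest terms) of x^3 - 97 would satisfy p^3 = 97 q^3, forcing q = 1 and p^3 = 97; but 97 is not a perfect cube, contradiction. A monic cubic over Q with no rational root is irreducible (any nontrivial factorization would include a linear factor). Hence x^3 - 97 is the minimal polynomial of α, and in particular [Q(α):Q] = 3.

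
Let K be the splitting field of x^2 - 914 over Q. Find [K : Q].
[K : Q] = 2

f(x) = x^2 - 914 factors as (x - √914)(x + √914). The splitting field is K = Q(√914). Since 914 is squarefree and > 1, it is not a perfect square, so x^2 - 914 is irreducible over Q and [Q(√914) : Q] = 2. Hence [K : Q] = 2.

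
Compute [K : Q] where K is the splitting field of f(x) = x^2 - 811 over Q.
[K : Q] = 2

f(x) = x^2 - 811 factors as (x - √811)(x + √811). The splitting field is K = Q(√811). Since 811 is squarefree and > 1, it is not a perfect square, so x^2 - 811 is irreducible over Q and [Q(√811) : Q] = 2. Hence [K : Q] = 2.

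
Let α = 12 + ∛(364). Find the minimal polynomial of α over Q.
m_α(x) = x^3 - 36x^2 + 432x - 2092

Set β = α - 12 = ∛(364), so β^3 = 364. Then (α - 12)^3 - 364 = 0, i.e. α is a root of g(x) = (x - 12)^3 - 364 = x^3 - 36x^2 + 432x - 2092. Since g(x) = h(x - 12) where h(x) = x^3 - 364, and h is irreducible over Q (because 364 is not a perfect cube, so h has no rational root, and a monic cubic with no rational root is irreducible), g is also irreducible (irreducibility is preserved under the substitution x → x - 12). Hence m_α(x) = x^3 - 36x^2 + 432x - 2092.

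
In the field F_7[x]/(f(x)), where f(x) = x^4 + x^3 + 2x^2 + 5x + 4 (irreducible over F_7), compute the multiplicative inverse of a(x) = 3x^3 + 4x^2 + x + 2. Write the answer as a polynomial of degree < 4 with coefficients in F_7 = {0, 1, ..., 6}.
a(x)^(-1) ≡ 4x^3 + 4x^2 + 6 (mod f(x))

Since f is irreducible over F_7, F_7[x]/(f) is a field and a(x) ≠ 0 has an inverse. Apply the extended Euclidean algorithm to f(x) and a(x) in F_7[x]: f(x) = (5x + 3)·a(x) + (6x^2 + 6x + 5);  a(x) = (4x + 6)·(6x^2 + 6x + 5) + (x);  (6x^2 + 6x + 5) = (6x + 6)·(x) + (5). The last nonzero remainder is the constant 5 = gcd(f, a) in F_7. Back-substituting through the division chain expresses 5 = s(x)·a(x) + t(x)·f(x) with s(x) ≡ 6x^3 + 6x^2 + 2 (mod f), so (6x^3 + 6x^2 + 2)·a(x) ≡ 5 (mod f). Multiplying by 5^(-1) ≡ 3 in F_7 gives a(x)^(-1) ≡ 3·(6x^3 + 6x^2 + 2) ≡ 4x^3 + 4x^2 + 6 (mod f). Check: (3x^3 + 4x^2 + x + 2)·(4x^3 + 4x^2 + 6) = 5x^6 + 6x^4 + 2x^3 + 4x^2 + 6x + 5 ≡ 1 (mod x^4 + x^3 + 2x^2 + 5x + 4).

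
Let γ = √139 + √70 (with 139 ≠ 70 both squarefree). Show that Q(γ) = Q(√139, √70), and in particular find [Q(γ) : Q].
[Q(γ) : Q] = 4 (equivalently, Q(γ) = Q(√139, √70))

Obviously Q(γ) ⊆ Q(√139, √70), and [Q(√139, √70):Q] = 4 (since 139, 70 are distinct squarefree integers > 1 with 9730 not a perfect square). To show equality we compute the minimal polynomial of γ. From γ = √139 + √70: γ^2 = 139 + 2√(9730) + 70 = 209 + 2√(9730), so γ^2 - 209 = 2√(9730); squaring, (γ^2 - 209)^2 = 4·9730, i.e. γ^4 - 418γ^2 + 43681 - 38920 = 0, i.e. γ^4 - 418γ^2 + 4761 = 0. So γ is a root of x^4 - 418x^2 + 4761. This polynomial is irreducible over Q: it has no rational root (each ±√139 ± √70 is irrational), and any factorization into two quadratics over Q would force √(9730) ∈ Q (pairing opposite roots) or √139, √70 ∈ Q (other pairings), all impossible. Hence [Q(γ):Q] = 4 = [Q(√139, √70):Q], so Q(γ) = Q(√139, √70).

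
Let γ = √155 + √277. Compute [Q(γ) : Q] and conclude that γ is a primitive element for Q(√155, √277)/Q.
[Q(γ) : Q] = 4 (equivalently, Q(γ) = Q(√155, √277))

Obviously Q(γ) ⊆ Q(√155, √277), and [Q(√155, √277):Q] = 4 (since 155, 277 are distinct squarefree integers > 1 with 42935 not a perfect square). To show equality we compute the minimal polynomial of γ. From γ = √155 + √277: γ^2 = 155 + 2√(42935) + 277 = 432 + 2√(42935), so γ^2 - 432 = 2√(42935); squaring, (γ^2 - 432)^2 = 4·42935, i.e. γ^4 - 864γ^2 + 186624 - 171740 = 0, i.e. γ^4 - 864γ^2 + 14884 = 0. So γ is a root of x^4 - 864x^2 + 14884. This polynomial is irreducible over Q: it has no rational root (each ±√155 ± √277 is irrational), and any factorization into two quadratics over Q would force √(42935) ∈ Q (pairing opposite roots) or √155, √277 ∈ Q (other pairings), all impossible. Hence [Q(γ):Q] = 4 = [Q(√155, √277):Q], so Q(γ) = Q(√155, √277).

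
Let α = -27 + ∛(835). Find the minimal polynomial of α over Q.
m_α(x) = x^3 + 81x^2 + 2187x + 18848

Set β = α + 27 = ∛(835), so β^3 = 835. Then (α + 27)^3 - 835 = 0, i.e. α is a root of g(x) = (x + 27)^3 - 835 = x^3 + 81x^2 + 2187x + 18848. Since g(x) = h(x + 27) where h(x) = x^3 - 835, and h is irreducible over Q (because 835 is not a perfect cube, so h has no rational root, and a monic cubic with no rational root is irreducible), g is also irreducible (irreducibility is preserved under the substitution x → x + 27). Hence m_α(x) = x^3 + 81x^2 + 2187x + 18848.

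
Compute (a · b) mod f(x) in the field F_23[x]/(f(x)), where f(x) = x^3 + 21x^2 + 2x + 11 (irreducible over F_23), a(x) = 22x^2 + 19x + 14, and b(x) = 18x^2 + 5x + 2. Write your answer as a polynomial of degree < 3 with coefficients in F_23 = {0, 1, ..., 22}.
a · b ≡ 17x^2 + 3x + 6 (mod f(x))

Multiply in F_23[x]: a(x)·b(x) = (22x^2 + 19x + 14)·(18x^2 + 5x + 2) = 5x^4 + 15x^3 + 16x + 5. This has degree ≥ 3, so divide by f(x) over F_23: 5x^4 + 15x^3 + 16x + 5 = (5x + 2)·(x^3 + 21x^2 + 2x + 11) + (17x^2 + 3x + 6). Hence a·b ≡ 17x^2 + 3x + 6 (mod f). (F_23[x]/(f) is a field with 23^3 = 12167 elements since f is irreducible of degree 3.)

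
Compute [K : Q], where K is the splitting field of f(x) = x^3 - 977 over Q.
[K : Q] = 6

The roots of x^3 - 977 are ∛977, ω∛977, ω^2∛977 where ω = e^(2πi/3) is a primitive cube root of unity, so K = Q(∛977, ω). Now [Q(∛977):Q] = 3 (since 977 is not a perfect cube, x^3 - 977 is irreducible) and [Q(ω):Q] = 2. Both 2 and 3 divide [K:Q], and [K:Q] ≤ 3·2 = 6, so [K:Q] = 6. (Equivalently: Q(∛977) ⊂ R but ω ∉ R, so [K : Q(∛977)] = 2.)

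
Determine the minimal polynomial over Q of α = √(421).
m_α(x) = x^2 - 421

α satisfies α^2 - 421 = 0, so x^2 - 421 annihilates α. Since d = 421 is squarefree and ≠ 1, it is not a perfect square in Q, so x^2 - 421 has no rational root and is therefore irreducible over Q (a degree-2 polynomial over a field is irreducible iff it has no root). Hence m_α(x) = x^2 - 421.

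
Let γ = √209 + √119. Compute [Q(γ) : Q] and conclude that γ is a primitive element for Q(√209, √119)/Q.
[Q(γ) : Q] = 4 (equivalently, Q(γ) = Q(√209, √119))

Obviously Q(γ) ⊆ Q(√209, √119), and [Q(√209, √119):Q] = 4 (since 209, 119 are distinct squarefree integers > 1 with 24871 not a perfect square). To show equality we compute the minimal polynomial of γ. From γ = √209 + √119: γ^2 = 209 + 2√(24871) + 119 = 328 + 2√(24871), so γ^2 - 328 = 2√(24871); squaring, (γ^2 - 328)^2 = 4·24871, i.e. γ^4 - 656γ^2 + 107584 - 99484 = 0, i.e. γ^4 - 656γ^2 + 8100 = 0. So γ is a root of x^4 - 656x^2 + 8100. This polynomial is irreducible over Q: it has no rational root (each ±√209 ± √119 is irrational), and any factorization into two quadratics over Q would force √(24871) ∈ Q (pairing opposite roots) or √209, √119 ∈ Q (other pairings), all impossible. Hence [Q(γ):Q] = 4 = [Q(√209, √119):Q], so Q(γ) = Q(√209, √119).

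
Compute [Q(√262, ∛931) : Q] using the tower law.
[Q(√262, ∛931) : Q] = 6

Let L = Q(√262, ∛931). Since Q(√262) ⊂ L and [Q(√262):Q] = 2, the tower law gives 2 | [L:Q]. Likewise Q(∛931) ⊂ L with [Q(∛931):Q] = 3 (because 931 is not a perfect cube), so 3 | [L:Q]. As gcd(2,3) = 1, [L:Q] is divisible by 6. Conversely L is generated over Q by √262 and ∛931, so [L:Q] ≤ 2·3 = 6. Therefore [Q(√262, ∛931) : Q] = 6.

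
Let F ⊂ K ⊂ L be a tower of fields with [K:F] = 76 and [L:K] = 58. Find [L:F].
[L:F] = 4408

The tower law says that for any tower of field extensions F ⊂ K ⊂ L with finite degrees, [L:F] = [L:K] · [K:F]. Here this gives [L:F] = 58 · 76 = 4408.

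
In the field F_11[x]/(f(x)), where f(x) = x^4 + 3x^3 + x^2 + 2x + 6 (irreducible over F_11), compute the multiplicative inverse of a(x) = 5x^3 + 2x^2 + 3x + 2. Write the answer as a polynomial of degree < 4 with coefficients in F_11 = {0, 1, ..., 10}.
a(x)^(-1) ≡ x^2 + x + 4 (mod f(x))

Since f is irreducible over F_11, F_11[x]/(f) is a field and a(x) ≠ 0 has an inverse. Apply the extended Euclidean algorithm to f(x) and a(x) in F_11[x]: f(x) = (9x + 8)·a(x) + (2x^2 + 4x + 1);  a(x) = (8x + 7)·(2x^2 + 4x + 1) + (6). The last nonzero remainder is the constant 6 = gcd(f, a) in F_11. Back-substituting through the division chain expresses 6 = s(x)·a(x) + t(x)·f(x) with s(x) ≡ 6x^2 + 6x + 2 (mod f), so (6x^2 + 6x + 2)·a(x) ≡ 6 (mod f). Multiplying by 6^(-1) ≡ 2 in F_11 gives a(x)^(-1) ≡ 2·(6x^2 + 6x + 2) ≡ x^2 + x + 4 (mod f). Check: (5x^3 + 2x^2 + 3x + 2)·(x^2 + x + 4) = 5x^5 + 7x^4 + 3x^3 + 2x^2 + 3x + 8 ≡ 1 (mod x^4 + 3x^3 + x^2 + 2x + 6).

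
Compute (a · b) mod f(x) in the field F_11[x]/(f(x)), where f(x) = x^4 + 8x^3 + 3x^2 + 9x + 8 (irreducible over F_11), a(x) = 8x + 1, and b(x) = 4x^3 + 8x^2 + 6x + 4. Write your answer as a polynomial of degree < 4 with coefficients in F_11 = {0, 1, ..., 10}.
a · b ≡ 10x^3 + 4x^2 + 3x + 1 (mod f(x))

Multiply in F_11[x]: a(x)·b(x) = (8x + 1)·(4x^3 + 8x^2 + 6x + 4) = 10x^4 + 2x^3 + x^2 + 5x + 4. This has degree ≥ 4, so divide by f(x) over F_11: 10x^4 + 2x^3 + x^2 + 5x + 4 = (10)·(x^4 + 8x^3 + 3x^2 + 9x + 8) + (10x^3 + 4x^2 + 3x + 1). Hence a·b ≡ 10x^3 + 4x^2 + 3x + 1 (mod f). (F_11[x]/(f) is a field with 11^4 = 14641 elements since f is irreducible of degree 4.)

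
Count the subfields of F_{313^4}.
F_{313^4} has 3 subfields

The subfields of F_{p^n} are exactly the fields F_{p^d} for d | n (each is the fixed field of the unique index-d subgroup of Gal(F_{p^n}/F_p) ≅ Z/nZ). The divisors of n = 4 are {1, 2, 4}, giving 3 subfields: F_{313^1}, F_{313^2}, F_{313^4}.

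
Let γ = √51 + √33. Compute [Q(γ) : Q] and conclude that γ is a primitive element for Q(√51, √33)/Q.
[Q(γ) : Q] = 4 (equivalently, Q(γ) = Q(√51, √33))

Obviously Q(γ) ⊆ Q(√51, √33), and [Q(√51, √33):Q] = 4 (since 51, 33 are distinct squarefree integers > 1 with 1683 not a perfect square). To show equality we compute the minimal polynomial of γ. From γ = √51 + √33: γ^2 = 51 + 2√(1683) + 33 = 84 + 2√(1683), so γ^2 - 84 = 2√(1683); squaring, (γ^2 - 84)^2 = 4·1683, i.e. γ^4 - 168γ^2 + 7056 - 6732 = 0, i.e. γ^4 - 168γ^2 + 324 = 0. So γ is a root of x^4 - 168x^2 + 324. This polynomial is irreducible over Q: it has no rational root (each ±√51 ± √33 is irrational), and any factorization into two quadratics over Q would force √(1683) ∈ Q (pairing opposite roots) or √51, √33 ∈ Q (other pairings), all impossible. Hence [Q(γ):Q] = 4 = [Q(√51, √33):Q], so Q(γ) = Q(√51, √33).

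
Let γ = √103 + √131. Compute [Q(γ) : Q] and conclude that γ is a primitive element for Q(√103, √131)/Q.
[Q(γ) : Q] = 4 (equivalently, Q(γ) = Q(√103, √131))

Obviously Q(γ) ⊆ Q(√103, √131), and [Q(√103, √131):Q] = 4 (since 103, 131 are distinct squarefree integers > 1 with 13493 not a perfect square). To show equality we compute the minimal polynomial of γ. From γ = √103 + √131: γ^2 = 103 + 2√(13493) + 131 = 234 + 2√(13493), so γ^2 - 234 = 2√(13493); squaring, (γ^2 - 234)^2 = 4·13493, i.e. γ^4 - 468γ^2 + 54756 - 53972 = 0, i.e. γ^4 - 468γ^2 + 784 = 0. So γ is a root of x^4 - 468x^2 + 784. This polynomial is irreducible over Q: it has no rational root (each ±√103 ± √131 is irrational), and any factorization into two quadratics over Q would force √(13493) ∈ Q (pairing opposite roots) or √103, √131 ∈ Q (other pairings), all impossible. Hence [Q(γ):Q] = 4 = [Q(√103, √131):Q], so Q(γ) = Q(√103, √131).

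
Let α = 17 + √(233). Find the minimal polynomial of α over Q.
m_α(x) = x^2 - 34x + 56

From α - 17 = √(233), squaring gives (α - 17)^2 = 233, i.e. α^2 - 34α + 289 = 233, so α^2 - 34α + 56 = 0. The discriminant of x^2 - 34x + 56 is (-34)^2 - 4·(56) = 1156 - 224 = 932, and 4·(233) is not a perfect square in Q since 233 is squarefree and ≠ 1. Hence x^2 - 34x + 56 is irreducible over Q and is the minimal polynomial of α.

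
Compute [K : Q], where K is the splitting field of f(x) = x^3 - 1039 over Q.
[K : Q] = 6

The roots of x^3 - 1039 are ∛1039, ω∛1039, ω^2∛1039 where ω = e^(2πi/3) is a primitive cube root of unity, so K = Q(∛1039, ω). Now [Q(∛1039):Q] = 3 (since 1039 is not a perfect cube, x^3 - 1039 is irreducible) and [Q(ω):Q] = 2. Both 2 and 3 divide [K:Q], and [K:Q] ≤ 3·2 = 6, so [K:Q] = 6. (Equivalently: Q(∛1039) ⊂ R but ω ∉ R, so [K : Q(∛1039)] = 2.)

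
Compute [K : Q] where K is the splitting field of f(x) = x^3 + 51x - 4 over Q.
[K : Q] = 6

By the rational root test, any rational root of the monic integer polynomial f(x) = x^3 + 51x - 4 must be an integer dividing the constant term -4, i.e. one of ±{1, 2, 4}. Evaluating: f(1) = 48, f(-1) = -56, f(2) = 106, f(-2) = -114, f(4) = 264, f(-4) = -272; none is 0, so f has no rational root and is therefore irreducible over Q (a cubic with no linear factor over a field is irreducible). For an irreducible cubic, the Galois group is A_3 or S_3 according as the discriminant disc(f) = -4a^3 - 27b^2 = -4·(51)^3 - 27·(-4)^2 = -531036 is or is not a square in Q. Here disc(f) = -531036 is not a perfect square in Q, so the Galois group of f over Q is not contained in A_3 and must be all of S_3. The splitting field has degree |S_3| = 6 over Q, so [K : Q] = 6.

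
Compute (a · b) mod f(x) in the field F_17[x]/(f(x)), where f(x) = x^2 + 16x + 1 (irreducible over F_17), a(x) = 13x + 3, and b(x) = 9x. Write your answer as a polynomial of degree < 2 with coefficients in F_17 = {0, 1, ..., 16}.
a · b ≡ 8x + 2 (mod f(x))

Multiply in F_17[x]: a(x)·b(x) = (13x + 3)·(9x) = 15x^2 + 10x. This has degree ≥ 2, so divide by f(x) over F_17: 15x^2 + 10x = (15)·(x^2 + 16x + 1) + (8x + 2). Hence a·b ≡ 8x + 2 (mod f). (F_17[x]/(f) is a field with 17^2 = 289 elements since f is irreducible of degree 2.)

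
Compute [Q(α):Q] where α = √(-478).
[Q(α):Q] = 2

[Q(α):Q] equals the degree of the minimal polynomial of α. Here α^2 = -478 and x^2 + 478 is irreducible (d = -478 is squarefree, ≠ 1, hence not a square), so deg(m_α) = 2. Thus [Q(α):Q] = 2.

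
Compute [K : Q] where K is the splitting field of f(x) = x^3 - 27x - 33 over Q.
[K : Q] = 6

By the rational root test, any rational root of the monic integer polynomial f(x) = x^3 - 27x - 33 must be an integer dividing the constant term -33, i.e. one of ±{1, 3, 11, 33}. Evaluating: f(1) = -59, f(-1) = -7, f(3) = -87, f(-3) = 21, f(11) = 1001, f(-11) = -1067, f(33) = 35013, f(-33) = -35079; none is 0, so f has no rational root and is therefore irreducible over Q (a cubic with no linear factor over a field is irreducible). For an irreducible cubic, the Galois group is A_3 or S_3 according as the discriminant disc(f) = -4a^3 - 27b^2 = -4·(-27)^3 - 27·(-33)^2 = 49329 is or is not a square in Q. Here disc(f) = 49329 is not a perfect square in Q, so the Galois group of f over Q is not contained in A_3 and must be all of S_3. The splitting field has degree |S_3| = 6 over Q, so [K : Q] = 6.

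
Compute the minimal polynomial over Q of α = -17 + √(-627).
m_α(x) = x^2 + 34x + 916

From α + 17 = √(-627), squaring gives (α + 17)^2 = -627, i.e. α^2 + 34α + 289 = -627, so α^2 + 34α + 916 = 0. The discriminant of x^2 + 34x + 916 is (34)^2 - 4·(916) = 1156 - 3664 = -2508, and 4·(-627) is not a perfect square in Q since -627 is squarefree and ≠ 1. Hence x^2 + 34x + 916 is irreducible over Q and is the minimal polynomial of α.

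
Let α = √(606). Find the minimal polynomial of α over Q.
m_α(x) = x^2 - 606

α satisfies α^2 - 606 = 0, so x^2 - 606 annihilates α. Since d = 606 is squarefree and ≠ 1, it is not a perfect square in Q, so x^2 - 606 has no rational root and is therefore irreducible over Q (a degree-2 polynomial over a field is irreducible iff it has no root). Hence m_α(x) = x^2 - 606.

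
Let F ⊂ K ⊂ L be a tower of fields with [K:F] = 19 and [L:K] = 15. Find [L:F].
[L:F] = 285

The tower law says that for any tower of field extensions F ⊂ K ⊂ L with finite degrees, [L:F] = [L:K] · [K:F]. Here this gives [L:F] = 15 · 19 = 285.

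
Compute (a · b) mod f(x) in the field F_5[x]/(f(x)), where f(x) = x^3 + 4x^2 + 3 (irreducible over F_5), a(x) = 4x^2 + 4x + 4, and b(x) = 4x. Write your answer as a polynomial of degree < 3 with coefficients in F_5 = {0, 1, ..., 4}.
a · b ≡ 2x^2 + x + 2 (mod f(x))

Multiply in F_5[x]: a(x)·b(x) = (4x^2 + 4x + 4)·(4x) = x^3 + x^2 + x. This has degree ≥ 3, so divide by f(x) over F_5: x^3 + x^2 + x = (1)·(x^3 + 4x^2 + 3) + (2x^2 + x + 2). Hence a·b ≡ 2x^2 + x + 2 (mod f). (F_5[x]/(f) is a field with 5^3 = 125 elements since f is irreducible of degree 3.)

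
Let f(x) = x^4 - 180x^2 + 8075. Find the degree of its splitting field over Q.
[K : Q] = 4

Solving the quadratic in x^2: x^2 = (180 ± √(180^2 - 4·8075))/2 = (180 ± √100)/2 = (180 ± 10)/2, giving x^2 = 85 or x^2 = 95. So f(x) = (x^2 - 85)(x^2 - 95) and the roots of f are ±√85, ±√95. Hence the splitting field is K = Q(√85, √95). Since 85 and 95 are distinct squarefree integers > 1, their product 8075 is not a perfect square, so √95 ∉ Q(√85). By the tower law [K:Q] = [Q(√85,√95):Q(√85)] · [Q(√85):Q] = 2 · 2 = 4.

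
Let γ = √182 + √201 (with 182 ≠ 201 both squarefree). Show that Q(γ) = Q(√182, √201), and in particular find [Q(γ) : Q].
[Q(γ) : Q] = 4 (equivalently, Q(γ) = Q(√182, √201))

Obviously Q(γ) ⊆ Q(√182, √201), and [Q(√182, √201):Q] = 4 (since 182, 201 are distinct squarefree integers > 1 with 36582 not a perfect square). To show equality we compute the minimal polynomial of γ. From γ = √182 + √201: γ^2 = 182 + 2√(36582) + 201 = 383 + 2√(36582), so γ^2 - 383 = 2√(36582); squaring, (γ^2 - 383)^2 = 4·36582, i.e. γ^4 - 766γ^2 + 146689 - 146328 = 0, i.e. γ^4 - 766γ^2 + 361 = 0. So γ is a root of x^4 - 766x^2 + 361. This polynomial is irreducible over Q: it has no rational root (each ±√182 ± √201 is irrational), and any factorization into two quadratics over Q would force √(36582) ∈ Q (pairing opposite roots) or √182, √201 ∈ Q (other pairings), all impossible. Hence [Q(γ):Q] = 4 = [Q(√182, √201):Q], so Q(γ) = Q(√182, √201).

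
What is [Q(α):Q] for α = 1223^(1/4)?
[Q(α):Q] = 4

α is a root of x^4 - 1223. By Eisenstein's criterion at the prime p = 1223 (which divides the constant term 1223 but p^2 = 1495729 does not, since 1223 is squarefree), x^4 - 1223 is irreducible over Q. Hence [Q(α):Q] = 4.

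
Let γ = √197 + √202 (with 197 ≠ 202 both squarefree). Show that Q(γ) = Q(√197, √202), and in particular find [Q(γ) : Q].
[Q(γ) : Q] = 4 (equivalently, Q(γ) = Q(√197, √202))

Obviously Q(γ) ⊆ Q(√197, √202), and [Q(√197, √202):Q] = 4 (since 197, 202 are distinct squarefree integers > 1 with 39794 not a perfect square). To show equality we compute the minimal polynomial of γ. From γ = √197 + √202: γ^2 = 197 + 2√(39794) + 202 = 399 + 2√(39794), so γ^2 - 399 = 2√(39794); squaring, (γ^2 - 399)^2 = 4·39794, i.e. γ^4 - 798γ^2 + 159201 - 159176 = 0, i.e. γ^4 - 798γ^2 + 25 = 0. So γ is a root of x^4 - 798x^2 + 25. This polynomial is irreducible over Q: it has no rational root (each ±√197 ± √202 is irrational), and any factorization into two quadratics over Q would force √(39794) ∈ Q (pairing opposite roots) or √197, √202 ∈ Q (other pairings), all impossible. Hence [Q(γ):Q] = 4 = [Q(√197, √202):Q], so Q(γ) = Q(√197, √202).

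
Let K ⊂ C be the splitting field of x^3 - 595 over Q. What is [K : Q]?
[K : Q] = 6

The roots of x^3 - 595 are ∛595, ω∛595, ω^2∛595 where ω = e^(2πi/3) is a primitive cube root of unity, so K = Q(∛595, ω). Now [Q(∛595):Q] = 3 (since 595 is not a perfect cube, x^3 - 595 is irreducible) and [Q(ω):Q] = 2. Both 2 and 3 divide [K:Q], and [K:Q] ≤ 3·2 = 6, so [K:Q] = 6. (Equivalently: Q(∛595) ⊂ R but ω ∉ R, so [K : Q(∛595)] = 2.)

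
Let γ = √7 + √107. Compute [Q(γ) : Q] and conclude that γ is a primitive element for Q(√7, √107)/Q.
[Q(γ) : Q] = 4 (equivalently, Q(γ) = Q(√7, √107))

Obviously Q(γ) ⊆ Q(√7, √107), and [Q(√7, √107):Q] = 4 (since 7, 107 are distinct squarefree integers > 1 with 749 not a perfect square). To show equality we compute the minimal polynomial of γ. From γ = √7 + √107: γ^2 = 7 + 2√(749) + 107 = 114 + 2√(749), so γ^2 - 114 = 2√(749); squaring, (γ^2 - 114)^2 = 4·749, i.e. γ^4 - 228γ^2 + 12996 - 2996 = 0, i.e. γ^4 - 228γ^2 + 10000 = 0. So γ is a root of x^4 - 228x^2 + 10000. This polynomial is irreducible over Q: it has no rational root (each ±√7 ± √107 is irrational), and any factorization into two quadratics over Q would force √(749) ∈ Q (pairing opposite roots) or √7, √107 ∈ Q (other pairings), all impossible. Hence [Q(γ):Q] = 4 = [Q(√7, √107):Q], so Q(γ) = Q(√7, √107).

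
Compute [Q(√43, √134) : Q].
[Q(√43, √134) : Q] = 4

[Q(√43):Q] = 2 (min poly x^2 - 43, irreducible since 43 is squarefree > 1). For the top step, suppose √134 ∈ Q(√43), say √134 = c + d√43 with c, d ∈ Q. Squaring: 134 = c^2 + 43d^2 + 2cd√43. Since √43 ∉ Q this forces 2cd = 0. If d = 0 then √134 = c ∈ Q, contradicting 134 squarefree > 1. If c = 0 then 134 = 43d^2, so 43·134 = (43d)^2 is a perfect square in Q — but 43·134 = 5762 is not a perfect square (since 43 and 134 are distinct squarefree integers). Contradiction. Hence √134 ∉ Q(√43), so x^2 - 134 stays irreducible over Q(√43) and [Q(√43, √134) : Q(√43)] = 2. By the tower law, [Q(√43, √134) : Q] = 2 · 2 = 4.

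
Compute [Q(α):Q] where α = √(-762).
[Q(α):Q] = 2

[Q(α):Q] equals the degree of the minimal polynomial of α. Here α^2 = -762 and x^2 + 762 is irreducible (d = -762 is squarefree, ≠ 1, hence not a square), so deg(m_α) = 2. Thus [Q(α):Q] = 2.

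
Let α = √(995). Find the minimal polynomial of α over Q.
m_α(x) = x^2 - 995

α satisfies α^2 - 995 = 0, so x^2 - 995 annihilates α. Since d = 995 is squarefree and ≠ 1, it is not a perfect square in Q, so x^2 - 995 has no rational root and is therefore irreducible over Q (a degree-2 polynomial over a field is irreducible iff it has no root). Hence m_α(x) = x^2 - 995.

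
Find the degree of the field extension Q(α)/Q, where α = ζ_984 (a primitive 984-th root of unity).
[Q(α):Q] = 320

The minimal polynomial of ζ_984 over Q is the 984-th cyclotomic polynomial Φ_984(x), which is irreducible over Q and has degree φ(984) = 320. Hence [Q(α):Q] = φ(984) = 320.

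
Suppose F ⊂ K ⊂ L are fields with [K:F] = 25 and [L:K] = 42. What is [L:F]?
[L:F] = 1050

The tower law says that for any tower of field extensions F ⊂ K ⊂ L with finite degrees, [L:F] = [L:K] · [K:F]. Here this gives [L:F] = 42 · 25 = 1050.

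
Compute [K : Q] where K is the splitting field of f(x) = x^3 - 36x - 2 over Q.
[K : Q] = 6

By the rational root test, any rational root of the monic integer polynomial f(x) = x^3 - 36x - 2 must be an integer dividing the constant term -2, i.e. one of ±{1, 2}. Evaluating: f(1) = -37, f(-1) = 33, f(2) = -66, f(-2) = 62; none is 0, so f has no rational root and is therefore irreducible over Q (a cubic with no linear factor over a field is irreducible). For an irreducible cubic, the Galois group is A_3 or S_3 according as the discriminant disc(f) = -4a^3 - 27b^2 = -4·(-36)^3 - 27·(-2)^2 = 186516 is or is not a square in Q. Here disc(f) = 186516 is not a perfect square in Q, so the Galois group of f over Q is not contained in A_3 and must be all of S_3. The splitting field has degree |S_3| = 6 over Q, so [K : Q] = 6.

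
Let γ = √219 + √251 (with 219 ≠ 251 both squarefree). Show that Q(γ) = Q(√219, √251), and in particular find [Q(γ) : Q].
[Q(γ) : Q] = 4 (equivalently, Q(γ) = Q(√219, √251))

Obviously Q(γ) ⊆ Q(√219, √251), and [Q(√219, √251):Q] = 4 (since 219, 251 are distinct squarefree integers > 1 with 54969 not a perfect square). To show equality we compute the minimal polynomial of γ. From γ = √219 + √251: γ^2 = 219 + 2√(54969) + 251 = 470 + 2√(54969), so γ^2 - 470 = 2√(54969); squaring, (γ^2 - 470)^2 = 4·54969, i.e. γ^4 - 940γ^2 + 220900 - 219876 = 0, i.e. γ^4 - 940γ^2 + 1024 = 0. So γ is a root of x^4 - 940x^2 + 1024. This polynomial is irreducible over Q: it has no rational root (each ±√219 ± √251 is irrational), and any factorization into two quadratics over Q would force √(54969) ∈ Q (pairing opposite roots) or √219, √251 ∈ Q (other pairings), all impossible. Hence [Q(γ):Q] = 4 = [Q(√219, √251):Q], so Q(γ) = Q(√219, √251).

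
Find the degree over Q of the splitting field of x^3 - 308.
[K : Q] = 6

The roots of x^3 - 308 are ∛308, ω∛308, ω^2∛308 where ω = e^(2πi/3) is a primitive cube root of unity, so K = Q(∛308, ω). Now [Q(∛308):Q] = 3 (since 308 is not a perfect cube, x^3 - 308 is irreducible) and [Q(ω):Q] = 2. Both 2 and 3 divide [K:Q], and [K:Q] ≤ 3·2 = 6, so [K:Q] = 6. (Equivalently: Q(∛308) ⊂ R but ω ∉ R, so [K : Q(∛308)] = 2.)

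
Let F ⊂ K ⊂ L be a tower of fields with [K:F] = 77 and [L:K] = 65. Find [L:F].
[L:F] = 5005

The tower law says that for any tower of field extensions F ⊂ K ⊂ L with finite degrees, [L:F] = [L:K] · [K:F]. Here this gives [L:F] = 65 · 77 = 5005.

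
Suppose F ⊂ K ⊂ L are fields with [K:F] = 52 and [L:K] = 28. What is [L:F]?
[L:F] = 1456

The tower law says that for any tower of field extensions F ⊂ K ⊂ L with finite degrees, [L:F] = [L:K] · [K:F]. Here this gives [L:F] = 28 · 52 = 1456.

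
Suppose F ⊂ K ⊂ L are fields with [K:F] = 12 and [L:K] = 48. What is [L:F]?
[L:F] = 576

The tower law says that for any tower of field extensions F ⊂ K ⊂ L with finite degrees, [L:F] = [L:K] · [K:F]. Here this gives [L:F] = 48 · 12 = 576.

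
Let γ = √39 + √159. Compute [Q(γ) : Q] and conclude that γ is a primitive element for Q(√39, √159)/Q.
[Q(γ) : Q] = 4 (equivalently, Q(γ) = Q(√39, √159))

Obviously Q(γ) ⊆ Q(√39, √159), and [Q(√39, √159):Q] = 4 (since 39, 159 are distinct squarefree integers > 1 with 6201 not a perfect square). To show equality we compute the minimal polynomial of γ. From γ = √39 + √159: γ^2 = 39 + 2√(6201) + 159 = 198 + 2√(6201), so γ^2 - 198 = 2√(6201); squaring, (γ^2 - 198)^2 = 4·6201, i.e. γ^4 - 396γ^2 + 39204 - 24804 = 0, i.e. γ^4 - 396γ^2 + 14400 = 0. So γ is a root of x^4 - 396x^2 + 14400. This polynomial is irreducible over Q: it has no rational root (each ±√39 ± √159 is irrational), and any factorization into two quadratics over Q would force √(6201) ∈ Q (pairing opposite roots) or √39, √159 ∈ Q (other pairings), all impossible. Hence [Q(γ):Q] = 4 = [Q(√39, √159):Q], so Q(γ) = Q(√39, √159).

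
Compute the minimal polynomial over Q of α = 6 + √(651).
m_α(x) = x^2 - 12x - 615

From α - 6 = √(651), squaring gives (α - 6)^2 = 651, i.e. α^2 - 12α + 36 = 651, so α^2 - 12α - 615 = 0. The discriminant of x^2 - 12x - 615 is (-12)^2 - 4·(-615) = 144 + 2460 = 2604, and 4·(651) is not a perfect square in Q since 651 is squarefree and ≠ 1. Hence x^2 - 12x - 615 is irreducible over Q and is the minimal polynomial of α.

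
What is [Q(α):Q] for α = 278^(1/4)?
[Q(α):Q] = 4

α is a root of x^4 - 278. By Eisenstein's criterion at the prime p = 2 (which divides the constant term 278 but p^2 = 4 does not, since 278 is squarefree), x^4 - 278 is irreducible over Q. Hence [Q(α):Q] = 4.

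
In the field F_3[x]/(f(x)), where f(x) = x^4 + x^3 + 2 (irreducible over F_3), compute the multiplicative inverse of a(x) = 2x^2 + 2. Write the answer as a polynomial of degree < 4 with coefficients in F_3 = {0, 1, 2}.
a(x)^(-1) ≡ x^3 + x^2 + 2x + 2 (mod f(x))

Since f is irreducible over F_3, F_3[x]/(f) is a field and a(x) ≠ 0 has an inverse. Apply the extended Euclidean algorithm to f(x) and a(x) in F_3[x]: f(x) = (2x^2 + 2x + 1)·a(x) + (2x);  a(x) = (x)·(2x) + (2). The last nonzero remainder is the constant 2 = gcd(f, a) in F_3. Back-substituting through the division chain expresses 2 = s(x)·a(x) + t(x)·f(x) with s(x) ≡ 2x^3 + 2x^2 + x + 1 (mod f), so (2x^3 + 2x^2 + x + 1)·a(x) ≡ 2 (mod f). Multiplying by 2^(-1) ≡ 2 in F_3 gives a(x)^(-1) ≡ 2·(2x^3 + 2x^2 + x + 1) ≡ x^3 + x^2 + 2x + 2 (mod f). Check: (2x^2 + 2)·(x^3 + x^2 + 2x + 2) = 2x^5 + 2x^4 + x + 1 ≡ 1 (mod x^4 + x^3 + 2).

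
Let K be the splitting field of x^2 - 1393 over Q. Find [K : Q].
[K : Q] = 2

f(x) = x^2 - 1393 factors as (x - √1393)(x + √1393). The splitting field is K = Q(√1393). Since 1393 is squarefree and > 1, it is not a perfect square, so x^2 - 1393 is irreducible over Q and [Q(√1393) : Q] = 2. Hence [K : Q] = 2.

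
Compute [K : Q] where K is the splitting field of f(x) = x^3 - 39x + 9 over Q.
[K : Q] = 6

By the rational root test, any rational root of the monic integer polynomial f(x) = x^3 - 39x + 9 must be an integer dividing the constant term 9, i.e. one of ±{1, 3, 9}. Evaluating: f(1) = -29, f(-1) = 47, f(3) = -81, f(-3) = 99, f(9) = 387, f(-9) = -369; none is 0, so f has no rational root and is therefore irreducible over Q (a cubic with no linear factor over a field is irreducible). For an irreducible cubic, the Galois group is A_3 or S_3 according as the discriminant disc(f) = -4a^3 - 27b^2 = -4·(-39)^3 - 27·(9)^2 = 235089 is or is not a square in Q. Here disc(f) = 235089 is not a perfect square in Q, so the Galois group of f over Q is not contained in A_3 and must be all of S_3. The splitting field has degree |S_3| = 6 over Q, so [K : Q] = 6.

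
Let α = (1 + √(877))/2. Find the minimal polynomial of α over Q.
m_α(x) = x^2 - x - 219

From 2α - 1 = √(877), squaring gives (2α - 1)^2 = 877, i.e. 4α^2 - 4α + 1 = 877, so α^2 - α + (1 - 877)/4 = 0. Since 877 ≡ 1 (mod 4), (1 - 877)/4 = -219 ∈ Z. The polynomial x^2 - x - 219 has discriminant 1 - 4·(-219) = 877, which is not a perfect square in Q (d = 877 is squarefree and ≠ 1), so x^2 - x - 219 is irreducible over Q. It is the minimal polynomial of α.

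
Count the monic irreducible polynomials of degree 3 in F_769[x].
There are 151585280 monic irreducible polynomials of degree 3 over F_769

Each element of F_{769^3} that lies in no proper subfield is a root of exactly one monic irreducible of degree 3 over F_769, and each such polynomial has 3 distinct roots in F_{769^3}. By Möbius inversion the count is N_769(3) = (1/3) Σ_{d|3} μ(3/d) · 769^d = (1/3)(μ(3)·769^1 + μ(1)·769^3) = 454755840/3 = 151585280.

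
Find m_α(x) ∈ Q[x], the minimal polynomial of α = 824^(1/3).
m_α(x) = x^3 - 824

α satisfies α^3 = 824, so x^3 - 824 annihilates α. By the rational root test, a rational root p/q (in lowest terms) of x^3 - 824 would satisfy p^3 = 824 q^3, forcing q = 1 and p^3 = 824; but 824 is not a perfect cube, contradiction. A monic cubic over Q with no rational root is irreducible (any nontrivial factorization would include a linear factor). Hence x^3 - 824 is the minimal polynomial of α, and in particular [Q(α):Q] = 3.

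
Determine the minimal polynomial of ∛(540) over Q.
m_α(x) = x^3 - 540

α satisfies α^3 = 540, so x^3 - 540 annihilates α. By the rational root test, a rational root p/q (in lowest terms) of x^3 - 540 would satisfy p^3 = 540 q^3, forcing q = 1 and p^3 = 540; but 540 is not a perfect cube, contradiction. A monic cubic over Q with no rational root is irreducible (any nontrivial factorization would include a linear factor). Hence x^3 - 540 is the minimal polynomial of α, and in particular [Q(α):Q] = 3.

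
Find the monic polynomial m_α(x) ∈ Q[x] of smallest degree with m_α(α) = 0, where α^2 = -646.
m_α(x) = x^2 + 646

α satisfies α^2 + 646 = 0, so x^2 + 646 annihilates α. Since d = -646 is squarefree and ≠ 1, it is not a perfect square in Q, so x^2 + 646 has no rational root and is therefore irreducible over Q (a degree-2 polynomial over a field is irreducible iff it has no root). Hence m_α(x) = x^2 + 646.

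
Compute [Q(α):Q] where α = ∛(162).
[Q(α):Q] = 3

The minimal polynomial of α is x^3 - 162, irreducible over Q since 162 is not a perfect cube (so x^3 - 162 has no rational root). Hence [Q(α):Q] = deg(m_α) = 3.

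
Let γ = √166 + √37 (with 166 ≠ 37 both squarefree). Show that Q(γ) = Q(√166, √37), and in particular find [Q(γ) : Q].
[Q(γ) : Q] = 4 (equivalently, Q(γ) = Q(√166, √37))

Obviously Q(γ) ⊆ Q(√166, √37), and [Q(√166, √37):Q] = 4 (since 166, 37 are distinct squarefree integers > 1 with 6142 not a perfect square). To show equality we compute the minimal polynomial of γ. From γ = √166 + √37: γ^2 = 166 + 2√(6142) + 37 = 203 + 2√(6142), so γ^2 - 203 = 2√(6142); squaring, (γ^2 - 203)^2 = 4·6142, i.e. γ^4 - 406γ^2 + 41209 - 24568 = 0, i.e. γ^4 - 406γ^2 + 16641 = 0. So γ is a root of x^4 - 406x^2 + 16641. This polynomial is irreducible over Q: it has no rational root (each ±√166 ± √37 is irrational), and any factorization into two quadratics over Q would force √(6142) ∈ Q (pairing opposite roots) or √166, √37 ∈ Q (other pairings), all impossible. Hence [Q(γ):Q] = 4 = [Q(√166, √37):Q], so Q(γ) = Q(√166, √37).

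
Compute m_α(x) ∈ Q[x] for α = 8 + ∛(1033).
m_α(x) = x^3 - 24x^2 + 192x - 1545

Set β = α - 8 = ∛(1033), so β^3 = 1033. Then (α - 8)^3 - 1033 = 0, i.e. α is a root of g(x) = (x - 8)^3 - 1033 = x^3 - 24x^2 + 192x - 1545. Since g(x) = h(x - 8) where h(x) = x^3 - 1033, and h is irreducible over Q (because 1033 is not a perfect cube, so h has no rational root, and a monic cubic with no rational root is irreducible), g is also irreducible (irreducibility is preserved under the substitution x → x - 8). Hence m_α(x) = x^3 - 24x^2 + 192x - 1545.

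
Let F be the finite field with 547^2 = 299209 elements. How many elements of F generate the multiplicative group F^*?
There are φ(299208) = 78336 primitive elements

F_q^* is cyclic of order q - 1 = 299208. A cyclic group of order m has exactly φ(m) generators. Here m = 299208 = 2^3 · 3 · 7 · 13 · 137, so the number of primitive elements is φ(299208) = 78336.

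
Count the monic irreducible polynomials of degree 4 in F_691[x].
There are 56996906970 monic irreducible polynomials of degree 4 over F_691

Each element of F_{691^4} that lies in no proper subfield is a root of exactly one monic irreducible of degree 4 over F_691, and each such polynomial has 4 distinct roots in F_{691^4}. By Möbius inversion the count is N_691(4) = (1/4) Σ_{d|4} μ(4/d) · 691^d = (1/4)(μ(4)·691^1 + μ(2)·691^2 + μ(1)·691^4) = 227987627880/4 = 56996906970.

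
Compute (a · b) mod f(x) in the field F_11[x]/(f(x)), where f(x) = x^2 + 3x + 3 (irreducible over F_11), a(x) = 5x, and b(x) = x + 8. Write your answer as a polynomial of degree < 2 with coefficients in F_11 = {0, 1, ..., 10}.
a · b ≡ 3x + 7 (mod f(x))

Multiply in F_11[x]: a(x)·b(x) = (5x)·(x + 8) = 5x^2 + 7x. This has degree ≥ 2, so divide by f(x) over F_11: 5x^2 + 7x = (5)·(x^2 + 3x + 3) + (3x + 7). Hence a·b ≡ 3x + 7 (mod f). (F_11[x]/(f) is a field with 11^2 = 121 elements since f is irreducible of degree 2.)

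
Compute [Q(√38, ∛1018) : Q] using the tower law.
[Q(√38, ∛1018) : Q] = 6

Let L = Q(√38, ∛1018). Since Q(√38) ⊂ L and [Q(√38):Q] = 2, the tower law gives 2 | [L:Q]. Likewise Q(∛1018) ⊂ L with [Q(∛1018):Q] = 3 (because 1018 is not a perfect cube), so 3 | [L:Q]. As gcd(2,3) = 1, [L:Q] is divisible by 6. Conversely L is generated over Q by √38 and ∛1018, so [L:Q] ≤ 2·3 = 6. Therefore [Q(√38, ∛1018) : Q] = 6.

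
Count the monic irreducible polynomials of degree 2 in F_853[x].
There are 363378 monic irreducible polynomials of degree 2 over F_853

Each element of F_{853^2} that lies in no proper subfield is a root of exactly one monic irreducible of degree 2 over F_853, and each such polynomial has 2 distinct roots in F_{853^2}. By Möbius inversion the count is N_853(2) = (1/2) Σ_{d|2} μ(2/d) · 853^d = (1/2)(μ(2)·853^1 + μ(1)·853^2) = 726756/2 = 363378.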